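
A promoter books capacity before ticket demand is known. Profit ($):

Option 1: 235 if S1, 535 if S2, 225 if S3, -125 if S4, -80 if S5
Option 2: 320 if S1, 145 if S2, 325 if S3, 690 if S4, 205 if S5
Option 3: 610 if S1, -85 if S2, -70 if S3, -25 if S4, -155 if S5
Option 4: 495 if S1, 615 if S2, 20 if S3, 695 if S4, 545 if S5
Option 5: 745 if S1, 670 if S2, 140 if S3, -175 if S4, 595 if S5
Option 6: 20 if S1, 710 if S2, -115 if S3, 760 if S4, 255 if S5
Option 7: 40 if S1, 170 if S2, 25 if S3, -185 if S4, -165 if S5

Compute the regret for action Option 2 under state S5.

Best payoff under S5 is 595.
Regret = 595 − 205 = 390.

390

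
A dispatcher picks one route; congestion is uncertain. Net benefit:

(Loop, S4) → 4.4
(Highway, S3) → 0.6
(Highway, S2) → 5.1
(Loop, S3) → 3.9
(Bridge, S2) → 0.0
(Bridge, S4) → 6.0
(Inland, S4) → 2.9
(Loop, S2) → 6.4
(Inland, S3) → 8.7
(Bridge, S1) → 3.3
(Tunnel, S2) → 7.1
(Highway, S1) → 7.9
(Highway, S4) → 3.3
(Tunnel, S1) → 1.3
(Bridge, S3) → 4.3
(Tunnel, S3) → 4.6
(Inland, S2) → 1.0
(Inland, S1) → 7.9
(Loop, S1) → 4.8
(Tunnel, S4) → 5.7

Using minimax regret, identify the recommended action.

Loop

Column bests: S1=7.9, S2=7.1, S3=8.7, S4=6.0.
Bridge regrets: 4.6, 7.1, 4.4, 0.0 → max 7.1
Loop regrets: 3.1, 0.7, 4.8, 1.6 → max 4.8
Tunnel regrets: 6.6, 0.0, 4.1, 0.3 → max 6.6
Highway regrets: 0.0, 2.0, 8.1, 2.7 → max 8.1
Inland regrets: 0.0, 6.1, 0.0, 3.1 → max 6.1
Smallest max regret = 4.8 → Loop.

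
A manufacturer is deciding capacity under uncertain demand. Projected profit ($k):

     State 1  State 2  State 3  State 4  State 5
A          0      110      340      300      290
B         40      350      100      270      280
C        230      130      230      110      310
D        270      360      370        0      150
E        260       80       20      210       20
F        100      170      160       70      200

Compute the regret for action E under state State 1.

Best payoff under State 1 is 270.
Regret = 270 − 260 = 10.

10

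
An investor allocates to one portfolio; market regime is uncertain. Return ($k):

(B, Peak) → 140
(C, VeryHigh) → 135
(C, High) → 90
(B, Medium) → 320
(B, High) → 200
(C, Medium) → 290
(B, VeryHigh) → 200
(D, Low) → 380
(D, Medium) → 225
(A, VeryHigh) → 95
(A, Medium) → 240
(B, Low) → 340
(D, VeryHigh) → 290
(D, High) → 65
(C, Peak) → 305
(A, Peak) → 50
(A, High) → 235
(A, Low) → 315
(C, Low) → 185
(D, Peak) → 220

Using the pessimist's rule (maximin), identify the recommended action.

B

Row minima: A=50, B=140, C=90, D=65
Best worst-case = 140 → B.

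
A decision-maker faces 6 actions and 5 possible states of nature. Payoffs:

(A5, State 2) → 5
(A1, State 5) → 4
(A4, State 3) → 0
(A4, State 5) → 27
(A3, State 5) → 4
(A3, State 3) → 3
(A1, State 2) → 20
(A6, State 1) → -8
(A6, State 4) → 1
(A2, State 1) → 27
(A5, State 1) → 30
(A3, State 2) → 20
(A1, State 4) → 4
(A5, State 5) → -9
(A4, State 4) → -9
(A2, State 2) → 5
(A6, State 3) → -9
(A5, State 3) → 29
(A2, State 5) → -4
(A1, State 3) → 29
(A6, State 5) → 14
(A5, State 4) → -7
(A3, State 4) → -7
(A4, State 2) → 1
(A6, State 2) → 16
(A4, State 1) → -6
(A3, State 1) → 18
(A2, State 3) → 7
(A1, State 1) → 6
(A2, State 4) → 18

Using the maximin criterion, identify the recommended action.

A1

Row minima: A1=4, A2=-4, A3=-7, A4=-9, A5=-9, A6=-9
Best worst-case = 4 → A1.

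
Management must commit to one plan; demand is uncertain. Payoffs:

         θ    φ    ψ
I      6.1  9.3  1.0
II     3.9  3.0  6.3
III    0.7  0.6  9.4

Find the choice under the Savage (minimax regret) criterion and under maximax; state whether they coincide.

Column bests: θ=6.1, φ=9.3, ψ=9.4.
I regrets: 0.0, 0.0, 8.4 → max 8.4
II regrets: 2.2, 6.3, 3.1 → max 6.3
III regrets: 5.4, 8.7, 0.0 → max 8.7
Smallest max regret = 6.3 → II.
Row maxima: I=9.3, II=6.3, III=9.4
Best best-case = 9.4 → III.

minimax regret → II; maximax → III (disagree)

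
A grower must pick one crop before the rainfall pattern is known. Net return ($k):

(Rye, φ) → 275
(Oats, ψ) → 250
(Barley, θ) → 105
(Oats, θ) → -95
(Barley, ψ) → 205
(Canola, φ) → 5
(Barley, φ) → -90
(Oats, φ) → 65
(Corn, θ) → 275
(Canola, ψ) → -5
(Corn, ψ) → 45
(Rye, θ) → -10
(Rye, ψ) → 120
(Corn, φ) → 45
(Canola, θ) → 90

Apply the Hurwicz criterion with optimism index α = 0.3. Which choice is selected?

Corn: 0.3·275 + 0.7·45 = 114
Barley: 0.3·205 + 0.7·(-90) = -1.5
Canola: 0.3·90 + 0.7·(-5) = 23.5
Rye: 0.3·275 + 0.7·(-10) = 75.5
Oats: 0.3·250 + 0.7·(-95) = 8.5
Highest Hurwicz score = 114 → Corn.

Corn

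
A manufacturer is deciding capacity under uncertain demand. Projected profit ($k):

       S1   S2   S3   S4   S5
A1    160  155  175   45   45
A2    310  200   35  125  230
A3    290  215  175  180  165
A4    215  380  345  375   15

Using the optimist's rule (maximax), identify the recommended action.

A4

Row maxima: A1=175, A2=310, A3=290, A4=380
Best best-case = 380 → A4.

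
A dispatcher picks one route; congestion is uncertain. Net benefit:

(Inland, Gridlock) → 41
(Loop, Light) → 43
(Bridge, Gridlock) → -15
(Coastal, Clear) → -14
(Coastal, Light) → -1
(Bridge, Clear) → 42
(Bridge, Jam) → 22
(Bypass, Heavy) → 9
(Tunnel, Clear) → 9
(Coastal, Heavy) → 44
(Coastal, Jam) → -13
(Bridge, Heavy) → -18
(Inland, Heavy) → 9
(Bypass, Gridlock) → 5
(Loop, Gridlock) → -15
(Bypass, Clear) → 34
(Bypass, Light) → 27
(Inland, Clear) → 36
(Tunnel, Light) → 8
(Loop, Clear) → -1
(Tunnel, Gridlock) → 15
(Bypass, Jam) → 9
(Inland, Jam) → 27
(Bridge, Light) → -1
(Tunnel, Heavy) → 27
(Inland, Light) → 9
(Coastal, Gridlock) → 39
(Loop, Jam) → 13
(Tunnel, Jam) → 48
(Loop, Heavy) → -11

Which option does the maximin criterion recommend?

Row minima: Coastal=-14, Bridge=-18, Tunnel=8, Inland=9, Bypass=5, Loop=-15
Best worst-case = 9 → Inland.

Inland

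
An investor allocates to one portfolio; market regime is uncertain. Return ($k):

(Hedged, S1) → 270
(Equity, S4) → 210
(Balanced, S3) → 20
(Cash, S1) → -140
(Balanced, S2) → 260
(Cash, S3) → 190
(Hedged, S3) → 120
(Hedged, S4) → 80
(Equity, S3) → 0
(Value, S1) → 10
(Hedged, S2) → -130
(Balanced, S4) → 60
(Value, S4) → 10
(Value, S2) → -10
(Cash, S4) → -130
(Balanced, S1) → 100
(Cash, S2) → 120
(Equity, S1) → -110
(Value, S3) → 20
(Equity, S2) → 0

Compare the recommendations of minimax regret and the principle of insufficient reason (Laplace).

minimax regret → Balanced; laplace → Balanced (agree)

Column bests: S1=270, S2=260, S3=190, S4=210.
Equity regrets: 380, 260, 190, 0 → max 380
Hedged regrets: 0, 390, 70, 130 → max 390
Value regrets: 260, 270, 170, 200 → max 270
Cash regrets: 410, 140, 0, 340 → max 410
Balanced regrets: 170, 0, 170, 150 → max 170
Smallest max regret = 170 → Balanced.
Row averages: Equity=25, Hedged=85, Value=7.5, Cash=10, Balanced=110
Highest average = 110 → Balanced.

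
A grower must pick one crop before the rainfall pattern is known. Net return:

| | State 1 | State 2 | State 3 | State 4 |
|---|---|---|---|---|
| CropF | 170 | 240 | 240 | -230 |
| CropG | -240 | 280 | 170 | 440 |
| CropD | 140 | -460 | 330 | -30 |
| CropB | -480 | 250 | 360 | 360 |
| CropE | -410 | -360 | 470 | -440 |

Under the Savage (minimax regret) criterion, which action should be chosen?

CropG

Column bests: State 1=170, State 2=280, State 3=470, State 4=440.
CropF regrets: 0, 40, 230, 670 → max 670
CropG regrets: 410, 0, 300, 0 → max 410
CropD regrets: 30, 740, 140, 470 → max 740
CropB regrets: 650, 30, 110, 80 → max 650
CropE regrets: 580, 640, 0, 880 → max 880
Smallest max regret = 410 → CropG.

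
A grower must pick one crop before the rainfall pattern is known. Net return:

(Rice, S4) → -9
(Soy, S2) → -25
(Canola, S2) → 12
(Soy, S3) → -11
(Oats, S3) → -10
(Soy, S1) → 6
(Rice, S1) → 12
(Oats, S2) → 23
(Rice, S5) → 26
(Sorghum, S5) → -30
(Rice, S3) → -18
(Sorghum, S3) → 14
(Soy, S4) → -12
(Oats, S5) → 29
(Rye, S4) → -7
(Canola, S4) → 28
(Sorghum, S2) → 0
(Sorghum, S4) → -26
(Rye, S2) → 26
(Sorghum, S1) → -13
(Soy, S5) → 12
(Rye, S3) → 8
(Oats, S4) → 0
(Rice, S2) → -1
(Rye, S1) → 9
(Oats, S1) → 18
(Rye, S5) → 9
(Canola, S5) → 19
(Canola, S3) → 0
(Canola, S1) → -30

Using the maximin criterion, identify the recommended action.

Rye

Row minima: Rye=-7, Rice=-18, Soy=-25, Oats=-10, Canola=-30, Sorghum=-30
Best worst-case = -7 → Rye.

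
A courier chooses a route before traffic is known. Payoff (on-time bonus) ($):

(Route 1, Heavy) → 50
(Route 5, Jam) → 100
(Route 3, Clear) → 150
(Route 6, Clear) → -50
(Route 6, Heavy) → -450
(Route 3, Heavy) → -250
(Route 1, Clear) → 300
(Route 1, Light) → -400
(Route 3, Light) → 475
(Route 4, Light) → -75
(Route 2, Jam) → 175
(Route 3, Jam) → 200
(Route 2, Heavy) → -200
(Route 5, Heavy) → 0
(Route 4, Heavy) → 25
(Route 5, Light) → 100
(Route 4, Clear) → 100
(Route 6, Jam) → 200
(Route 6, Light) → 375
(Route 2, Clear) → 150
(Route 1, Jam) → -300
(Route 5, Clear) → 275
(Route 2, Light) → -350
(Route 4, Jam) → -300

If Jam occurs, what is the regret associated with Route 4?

500

Best payoff under Jam is 200.
Regret = 200 − (-300) = 500.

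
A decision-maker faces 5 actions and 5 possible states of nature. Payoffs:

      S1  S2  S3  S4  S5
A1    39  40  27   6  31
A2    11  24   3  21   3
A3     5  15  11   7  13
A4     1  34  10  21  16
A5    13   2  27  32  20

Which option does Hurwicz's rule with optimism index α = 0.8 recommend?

A1

A1: 0.8·40 + 0.2·6 = 33.2
A2: 0.8·24 + 0.2·3 = 19.8
A3: 0.8·15 + 0.2·5 = 13
A4: 0.8·34 + 0.2·1 = 27.4
A5: 0.8·32 + 0.2·2 = 26
Highest Hurwicz score = 33.2 → A1.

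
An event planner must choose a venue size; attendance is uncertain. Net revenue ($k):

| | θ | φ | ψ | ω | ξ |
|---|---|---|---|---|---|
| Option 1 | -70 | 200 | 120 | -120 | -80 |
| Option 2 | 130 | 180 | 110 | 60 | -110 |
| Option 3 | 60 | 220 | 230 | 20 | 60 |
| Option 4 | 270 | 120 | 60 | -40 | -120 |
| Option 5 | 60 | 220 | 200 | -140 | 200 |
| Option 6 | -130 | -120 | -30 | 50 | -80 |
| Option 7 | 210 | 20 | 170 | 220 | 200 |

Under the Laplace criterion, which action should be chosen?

Option 7

Row averages: Option 1=10, Option 2=74, Option 3=118, Option 4=58, Option 5=108, Option 6=-62, Option 7=164
Highest average = 164 → Option 7.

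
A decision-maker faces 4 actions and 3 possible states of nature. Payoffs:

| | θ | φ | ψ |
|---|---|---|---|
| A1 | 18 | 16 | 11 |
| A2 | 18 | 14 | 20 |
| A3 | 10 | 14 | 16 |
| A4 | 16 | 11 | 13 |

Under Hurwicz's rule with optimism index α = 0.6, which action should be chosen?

A2

A1: 0.6·18 + 0.4·11 = 15.2
A2: 0.6·20 + 0.4·14 = 17.6
A3: 0.6·16 + 0.4·10 = 13.6
A4: 0.6·16 + 0.4·11 = 14
Highest Hurwicz score = 17.6 → A2.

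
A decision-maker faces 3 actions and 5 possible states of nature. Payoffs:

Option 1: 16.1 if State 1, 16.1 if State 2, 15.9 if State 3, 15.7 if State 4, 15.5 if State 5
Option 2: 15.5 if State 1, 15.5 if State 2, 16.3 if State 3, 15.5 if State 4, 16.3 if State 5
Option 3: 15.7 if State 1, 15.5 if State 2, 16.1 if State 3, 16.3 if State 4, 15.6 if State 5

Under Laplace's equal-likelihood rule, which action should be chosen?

Row averages: Option 1=15.86, Option 2=15.82, Option 3=15.84
Highest average = 15.86 → Option 1.

Option 1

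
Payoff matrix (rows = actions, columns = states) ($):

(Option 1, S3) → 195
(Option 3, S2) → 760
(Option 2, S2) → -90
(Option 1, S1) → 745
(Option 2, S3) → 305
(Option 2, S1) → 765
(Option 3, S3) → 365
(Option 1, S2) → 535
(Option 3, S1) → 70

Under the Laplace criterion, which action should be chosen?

Option 1

Row averages: Option 1=1475/3, Option 2=980/3, Option 3=1195/3
Highest average = 1475/3 → Option 1.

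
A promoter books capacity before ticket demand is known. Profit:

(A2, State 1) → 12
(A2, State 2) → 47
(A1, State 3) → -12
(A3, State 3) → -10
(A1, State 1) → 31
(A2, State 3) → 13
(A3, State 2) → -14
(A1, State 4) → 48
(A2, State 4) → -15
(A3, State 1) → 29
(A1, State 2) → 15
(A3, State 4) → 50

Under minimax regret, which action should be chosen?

A1

Column bests: State 1=31, State 2=47, State 3=13, State 4=50.
A1 regrets: 0, 32, 25, 2 → max 32
A2 regrets: 19, 0, 0, 65 → max 65
A3 regrets: 2, 61, 23, 0 → max 61
Smallest max regret = 32 → A1.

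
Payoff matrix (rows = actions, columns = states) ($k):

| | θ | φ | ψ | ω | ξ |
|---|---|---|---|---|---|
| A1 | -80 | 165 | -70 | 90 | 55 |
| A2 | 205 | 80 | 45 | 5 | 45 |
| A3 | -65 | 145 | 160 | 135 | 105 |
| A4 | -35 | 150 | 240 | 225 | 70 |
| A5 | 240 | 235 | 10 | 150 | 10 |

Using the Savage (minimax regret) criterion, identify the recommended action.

A2

Column bests: θ=240, φ=235, ψ=240, ω=225, ξ=105.
A1 regrets: 320, 70, 310, 135, 50 → max 320
A2 regrets: 35, 155, 195, 220, 60 → max 220
A3 regrets: 305, 90, 80, 90, 0 → max 305
A4 regrets: 275, 85, 0, 0, 35 → max 275
A5 regrets: 0, 0, 230, 75, 95 → max 230
Smallest max regret = 220 → A2.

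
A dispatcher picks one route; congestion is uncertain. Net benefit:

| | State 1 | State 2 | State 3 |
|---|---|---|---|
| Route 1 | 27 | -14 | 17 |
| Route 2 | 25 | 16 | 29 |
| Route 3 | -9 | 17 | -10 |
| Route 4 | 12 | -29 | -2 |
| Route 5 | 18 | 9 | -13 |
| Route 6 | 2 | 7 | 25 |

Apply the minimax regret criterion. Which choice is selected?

Column bests: State 1=27, State 2=17, State 3=29.
Route 1 regrets: 0, 31, 12 → max 31
Route 2 regrets: 2, 1, 0 → max 2
Route 3 regrets: 36, 0, 39 → max 39
Route 4 regrets: 15, 46, 31 → max 46
Route 5 regrets: 9, 8, 42 → max 42
Route 6 regrets: 25, 10, 4 → max 25
Smallest max regret = 2 → Route 2.

Route 2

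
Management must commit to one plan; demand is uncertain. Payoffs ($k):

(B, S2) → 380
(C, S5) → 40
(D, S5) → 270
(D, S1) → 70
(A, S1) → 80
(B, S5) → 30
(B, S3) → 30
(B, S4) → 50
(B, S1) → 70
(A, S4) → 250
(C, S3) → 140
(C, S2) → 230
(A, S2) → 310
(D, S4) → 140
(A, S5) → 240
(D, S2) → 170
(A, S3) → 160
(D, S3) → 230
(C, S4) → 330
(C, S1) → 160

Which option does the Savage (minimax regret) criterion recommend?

A

Column bests: S1=160, S2=380, S3=230, S4=330, S5=270.
A regrets: 80, 70, 70, 80, 30 → max 80
B regrets: 90, 0, 200, 280, 240 → max 280
C regrets: 0, 150, 90, 0, 230 → max 230
D regrets: 90, 210, 0, 190, 0 → max 210
Smallest max regret = 80 → A.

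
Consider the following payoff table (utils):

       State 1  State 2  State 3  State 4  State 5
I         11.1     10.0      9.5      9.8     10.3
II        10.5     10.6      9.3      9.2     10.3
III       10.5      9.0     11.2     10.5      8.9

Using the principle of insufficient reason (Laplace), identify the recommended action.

Row averages: I=10.14, II=9.98, III=10.02
Highest average = 10.14 → I.

I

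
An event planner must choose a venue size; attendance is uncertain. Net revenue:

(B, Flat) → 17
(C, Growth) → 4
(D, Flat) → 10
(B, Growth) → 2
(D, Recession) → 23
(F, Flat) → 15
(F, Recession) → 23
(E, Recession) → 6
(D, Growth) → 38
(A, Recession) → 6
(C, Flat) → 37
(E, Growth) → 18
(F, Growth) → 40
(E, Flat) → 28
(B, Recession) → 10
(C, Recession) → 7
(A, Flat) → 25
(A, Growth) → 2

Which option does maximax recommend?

Row maxima: A=25, B=17, C=37, D=38, E=28, F=40
Best best-case = 40 → F.

F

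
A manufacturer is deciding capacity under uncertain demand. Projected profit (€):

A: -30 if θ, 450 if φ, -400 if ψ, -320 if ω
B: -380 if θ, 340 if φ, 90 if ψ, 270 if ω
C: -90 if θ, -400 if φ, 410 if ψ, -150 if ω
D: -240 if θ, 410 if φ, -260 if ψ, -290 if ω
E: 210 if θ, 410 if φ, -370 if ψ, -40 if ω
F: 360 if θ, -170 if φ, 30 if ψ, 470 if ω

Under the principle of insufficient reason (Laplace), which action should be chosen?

F

Row averages: A=-75, B=80, C=-57.5, D=-95, E=52.5, F=172.5
Highest average = 172.5 → F.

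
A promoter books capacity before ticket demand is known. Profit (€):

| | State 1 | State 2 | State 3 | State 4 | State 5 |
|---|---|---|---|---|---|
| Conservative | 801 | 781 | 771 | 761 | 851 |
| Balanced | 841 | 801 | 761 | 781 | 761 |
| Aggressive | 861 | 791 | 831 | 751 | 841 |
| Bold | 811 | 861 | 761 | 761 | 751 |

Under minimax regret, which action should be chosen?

Aggressive

Column bests: State 1=861, State 2=861, State 3=831, State 4=781, State 5=851.
Conservative regrets: 60, 80, 60, 20, 0 → max 80
Balanced regrets: 20, 60, 70, 0, 90 → max 90
Aggressive regrets: 0, 70, 0, 30, 10 → max 70
Bold regrets: 50, 0, 70, 20, 100 → max 100
Smallest max regret = 70 → Aggressive.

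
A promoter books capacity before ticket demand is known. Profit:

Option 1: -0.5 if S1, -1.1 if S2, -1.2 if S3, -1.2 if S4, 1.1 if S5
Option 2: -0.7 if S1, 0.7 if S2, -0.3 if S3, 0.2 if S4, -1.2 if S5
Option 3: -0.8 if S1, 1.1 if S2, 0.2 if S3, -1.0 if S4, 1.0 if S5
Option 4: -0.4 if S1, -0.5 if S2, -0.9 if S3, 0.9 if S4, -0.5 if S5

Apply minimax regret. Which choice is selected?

Option 4

Column bests: S1=-0.4, S2=1.1, S3=0.2, S4=0.9, S5=1.1.
Option 1 regrets: 0.1, 2.2, 1.4, 2.1, 0.0 → max 2.2
Option 2 regrets: 0.3, 0.4, 0.5, 0.7, 2.3 → max 2.3
Option 3 regrets: 0.4, 0.0, 0.0, 1.9, 0.1 → max 1.9
Option 4 regrets: 0.0, 1.6, 1.1, 0.0, 1.6 → max 1.6
Smallest max regret = 1.6 → Option 4.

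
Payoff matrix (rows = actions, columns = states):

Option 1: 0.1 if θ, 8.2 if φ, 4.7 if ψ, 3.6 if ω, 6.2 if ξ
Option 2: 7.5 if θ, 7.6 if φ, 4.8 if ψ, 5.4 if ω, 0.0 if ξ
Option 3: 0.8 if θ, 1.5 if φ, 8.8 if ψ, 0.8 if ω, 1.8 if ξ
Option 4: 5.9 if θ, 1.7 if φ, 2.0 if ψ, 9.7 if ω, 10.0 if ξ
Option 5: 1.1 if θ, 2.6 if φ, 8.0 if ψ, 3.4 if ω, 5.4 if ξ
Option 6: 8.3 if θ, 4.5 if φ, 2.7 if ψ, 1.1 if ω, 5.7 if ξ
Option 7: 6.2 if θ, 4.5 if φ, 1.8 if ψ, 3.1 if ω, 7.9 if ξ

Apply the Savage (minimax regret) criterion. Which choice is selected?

Column bests: θ=8.3, φ=8.2, ψ=8.8, ω=9.7, ξ=10.0.
Option 1 regrets: 8.2, 0.0, 4.1, 6.1, 3.8 → max 8.2
Option 2 regrets: 0.8, 0.6, 4.0, 4.3, 10.0 → max 10.0
Option 3 regrets: 7.5, 6.7, 0.0, 8.9, 8.2 → max 8.9
Option 4 regrets: 2.4, 6.5, 6.8, 0.0, 0.0 → max 6.8
Option 5 regrets: 7.2, 5.6, 0.8, 6.3, 4.6 → max 7.2
Option 6 regrets: 0.0, 3.7, 6.1, 8.6, 4.3 → max 8.6
Option 7 regrets: 2.1, 3.7, 7.0, 6.6, 2.1 → max 7.0
Smallest max regret = 6.8 → Option 4.

Option 4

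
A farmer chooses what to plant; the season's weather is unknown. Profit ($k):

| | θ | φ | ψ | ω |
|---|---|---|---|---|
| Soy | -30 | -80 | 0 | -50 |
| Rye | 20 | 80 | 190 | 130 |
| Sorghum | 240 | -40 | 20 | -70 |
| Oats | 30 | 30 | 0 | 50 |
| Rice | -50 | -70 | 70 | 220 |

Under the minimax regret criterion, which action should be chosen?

Oats

Column bests: θ=240, φ=80, ψ=190, ω=220.
Soy regrets: 270, 160, 190, 270 → max 270
Rye regrets: 220, 0, 0, 90 → max 220
Sorghum regrets: 0, 120, 170, 290 → max 290
Oats regrets: 210, 50, 190, 170 → max 210
Rice regrets: 290, 150, 120, 0 → max 290
Smallest max regret = 210 → Oats.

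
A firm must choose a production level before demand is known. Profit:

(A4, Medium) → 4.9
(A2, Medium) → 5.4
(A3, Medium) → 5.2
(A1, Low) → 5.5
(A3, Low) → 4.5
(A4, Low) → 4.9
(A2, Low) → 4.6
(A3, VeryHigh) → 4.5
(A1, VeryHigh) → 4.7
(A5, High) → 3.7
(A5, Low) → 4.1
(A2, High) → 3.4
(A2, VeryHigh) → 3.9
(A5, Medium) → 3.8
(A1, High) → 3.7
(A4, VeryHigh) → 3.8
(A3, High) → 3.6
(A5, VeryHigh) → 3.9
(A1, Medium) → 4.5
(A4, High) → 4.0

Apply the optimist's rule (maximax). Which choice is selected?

Row maxima: A1=5.5, A2=5.4, A3=5.2, A4=4.9, A5=4.1
Best best-case = 5.5 → A1.

A1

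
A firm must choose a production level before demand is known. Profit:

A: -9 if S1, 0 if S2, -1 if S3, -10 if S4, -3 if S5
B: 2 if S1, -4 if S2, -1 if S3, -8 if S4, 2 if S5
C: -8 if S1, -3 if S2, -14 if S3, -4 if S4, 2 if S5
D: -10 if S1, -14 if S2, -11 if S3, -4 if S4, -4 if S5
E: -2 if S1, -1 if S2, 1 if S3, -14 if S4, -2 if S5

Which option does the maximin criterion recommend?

B

Row minima: A=-10, B=-8, C=-14, D=-14, E=-14
Best worst-case = -8 → B.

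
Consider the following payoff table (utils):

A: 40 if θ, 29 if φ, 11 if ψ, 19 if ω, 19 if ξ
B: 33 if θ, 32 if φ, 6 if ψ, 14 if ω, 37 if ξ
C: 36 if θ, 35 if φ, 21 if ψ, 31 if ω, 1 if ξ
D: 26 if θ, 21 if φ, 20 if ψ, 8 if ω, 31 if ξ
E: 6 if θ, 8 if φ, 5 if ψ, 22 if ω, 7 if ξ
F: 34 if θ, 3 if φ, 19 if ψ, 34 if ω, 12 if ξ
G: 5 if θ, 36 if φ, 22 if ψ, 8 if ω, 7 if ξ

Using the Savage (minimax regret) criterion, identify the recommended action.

A

Column bests: θ=40, φ=36, ψ=22, ω=34, ξ=37.
A regrets: 0, 7, 11, 15, 18 → max 18
B regrets: 7, 4, 16, 20, 0 → max 20
C regrets: 4, 1, 1, 3, 36 → max 36
D regrets: 14, 15, 2, 26, 6 → max 26
E regrets: 34, 28, 17, 12, 30 → max 34
F regrets: 6, 33, 3, 0, 25 → max 33
G regrets: 35, 0, 0, 26, 30 → max 35
Smallest max regret = 18 → A.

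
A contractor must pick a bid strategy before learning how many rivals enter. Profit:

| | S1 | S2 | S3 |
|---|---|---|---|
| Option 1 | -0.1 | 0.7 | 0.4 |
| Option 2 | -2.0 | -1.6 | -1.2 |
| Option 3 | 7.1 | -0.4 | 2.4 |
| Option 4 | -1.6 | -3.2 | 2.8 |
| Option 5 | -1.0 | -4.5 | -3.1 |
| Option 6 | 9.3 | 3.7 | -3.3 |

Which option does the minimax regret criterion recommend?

Option 3

Column bests: S1=9.3, S2=3.7, S3=2.8.
Option 1 regrets: 9.4, 3.0, 2.4 → max 9.4
Option 2 regrets: 11.3, 5.3, 4.0 → max 11.3
Option 3 regrets: 2.2, 4.1, 0.4 → max 4.1
Option 4 regrets: 10.9, 6.9, 0.0 → max 10.9
Option 5 regrets: 10.3, 8.2, 5.9 → max 10.3
Option 6 regrets: 0.0, 0.0, 6.1 → max 6.1
Smallest max regret = 4.1 → Option 3.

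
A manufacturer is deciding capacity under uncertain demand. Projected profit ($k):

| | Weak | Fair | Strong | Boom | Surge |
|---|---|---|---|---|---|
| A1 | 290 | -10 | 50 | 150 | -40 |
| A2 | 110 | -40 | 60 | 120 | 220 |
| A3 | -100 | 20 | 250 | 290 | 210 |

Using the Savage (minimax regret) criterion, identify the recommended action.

A2

Column bests: Weak=290, Fair=20, Strong=250, Boom=290, Surge=220.
A1 regrets: 0, 30, 200, 140, 260 → max 260
A2 regrets: 180, 60, 190, 170, 0 → max 190
A3 regrets: 390, 0, 0, 0, 10 → max 390
Smallest max regret = 190 → A2.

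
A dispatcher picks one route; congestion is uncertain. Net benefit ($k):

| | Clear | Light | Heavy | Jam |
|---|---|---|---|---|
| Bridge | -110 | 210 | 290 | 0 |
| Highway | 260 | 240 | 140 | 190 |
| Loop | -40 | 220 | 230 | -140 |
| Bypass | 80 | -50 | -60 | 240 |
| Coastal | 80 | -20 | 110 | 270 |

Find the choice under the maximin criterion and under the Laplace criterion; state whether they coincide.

maximin → Highway; laplace → Highway (agree)

Row minima: Bridge=-110, Highway=140, Loop=-140, Bypass=-60, Coastal=-20
Best worst-case = 140 → Highway.
Row averages: Bridge=97.5, Highway=207.5, Loop=67.5, Bypass=52.5, Coastal=110
Highest average = 207.5 → Highway.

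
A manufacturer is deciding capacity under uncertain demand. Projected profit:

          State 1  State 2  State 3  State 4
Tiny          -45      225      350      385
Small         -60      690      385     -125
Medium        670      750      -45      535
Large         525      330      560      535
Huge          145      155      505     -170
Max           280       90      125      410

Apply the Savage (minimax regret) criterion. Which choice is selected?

Column bests: State 1=670, State 2=750, State 3=560, State 4=535.
Tiny regrets: 715, 525, 210, 150 → max 715
Small regrets: 730, 60, 175, 660 → max 730
Medium regrets: 0, 0, 605, 0 → max 605
Large regrets: 145, 420, 0, 0 → max 420
Huge regrets: 525, 595, 55, 705 → max 705
Max regrets: 390, 660, 435, 125 → max 660
Smallest max regret = 420 → Large.

Large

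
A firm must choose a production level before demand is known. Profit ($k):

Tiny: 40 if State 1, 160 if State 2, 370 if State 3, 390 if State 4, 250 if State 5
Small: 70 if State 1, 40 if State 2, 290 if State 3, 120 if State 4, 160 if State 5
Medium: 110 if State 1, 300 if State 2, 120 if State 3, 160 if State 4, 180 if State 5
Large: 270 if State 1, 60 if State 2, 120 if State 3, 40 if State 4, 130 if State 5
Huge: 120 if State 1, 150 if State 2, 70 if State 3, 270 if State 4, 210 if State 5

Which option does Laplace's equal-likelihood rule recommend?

Tiny

Row averages: Tiny=242, Small=136, Medium=174, Large=124, Huge=164
Highest average = 242 → Tiny.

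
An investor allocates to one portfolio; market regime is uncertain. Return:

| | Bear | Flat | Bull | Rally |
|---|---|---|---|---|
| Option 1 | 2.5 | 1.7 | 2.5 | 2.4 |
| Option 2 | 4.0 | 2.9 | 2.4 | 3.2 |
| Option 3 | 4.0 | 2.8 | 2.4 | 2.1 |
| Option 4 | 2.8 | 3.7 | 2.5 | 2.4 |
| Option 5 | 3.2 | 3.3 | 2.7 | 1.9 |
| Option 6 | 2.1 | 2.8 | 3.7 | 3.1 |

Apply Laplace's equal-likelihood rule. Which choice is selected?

Row averages: Option 1=2.275, Option 2=3.125, Option 3=2.825, Option 4=2.85, Option 5=2.775, Option 6=2.925
Highest average = 3.125 → Option 2.

Option 2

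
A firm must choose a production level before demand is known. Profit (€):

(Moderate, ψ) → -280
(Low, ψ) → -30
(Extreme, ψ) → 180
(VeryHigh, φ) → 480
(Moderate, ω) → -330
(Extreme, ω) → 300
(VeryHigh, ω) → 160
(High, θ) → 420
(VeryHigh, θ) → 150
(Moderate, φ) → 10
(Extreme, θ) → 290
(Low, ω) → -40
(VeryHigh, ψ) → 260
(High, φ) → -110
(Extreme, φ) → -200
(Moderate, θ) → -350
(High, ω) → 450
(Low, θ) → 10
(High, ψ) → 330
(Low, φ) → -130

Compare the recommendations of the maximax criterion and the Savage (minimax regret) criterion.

maximax → VeryHigh; minimax regret → VeryHigh (agree)

Row maxima: Low=10, Moderate=10, High=450, VeryHigh=480, Extreme=300
Best best-case = 480 → VeryHigh.
Column bests: θ=420, φ=480, ψ=330, ω=450.
Low regrets: 410, 610, 360, 490 → max 610
Moderate regrets: 770, 470, 610, 780 → max 780
High regrets: 0, 590, 0, 0 → max 590
VeryHigh regrets: 270, 0, 70, 290 → max 290
Extreme regrets: 130, 680, 150, 150 → max 680
Smallest max regret = 290 → VeryHigh.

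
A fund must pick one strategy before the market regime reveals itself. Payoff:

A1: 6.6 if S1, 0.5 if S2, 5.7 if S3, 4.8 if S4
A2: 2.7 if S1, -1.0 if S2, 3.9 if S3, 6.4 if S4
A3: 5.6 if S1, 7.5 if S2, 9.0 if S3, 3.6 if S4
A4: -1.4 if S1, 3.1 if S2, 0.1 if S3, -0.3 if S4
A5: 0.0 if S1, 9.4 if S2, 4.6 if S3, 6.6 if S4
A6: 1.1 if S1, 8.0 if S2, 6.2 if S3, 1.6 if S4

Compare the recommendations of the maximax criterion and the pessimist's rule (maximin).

maximax → A5; maximin → A3 (disagree)

Row maxima: A1=6.6, A2=6.4, A3=9.0, A4=3.1, A5=9.4, A6=8.0
Best best-case = 9.4 → A5.
Row minima: A1=0.5, A2=-1.0, A3=3.6, A4=-1.4, A5=0.0, A6=1.1
Best worst-case = 3.6 → A3.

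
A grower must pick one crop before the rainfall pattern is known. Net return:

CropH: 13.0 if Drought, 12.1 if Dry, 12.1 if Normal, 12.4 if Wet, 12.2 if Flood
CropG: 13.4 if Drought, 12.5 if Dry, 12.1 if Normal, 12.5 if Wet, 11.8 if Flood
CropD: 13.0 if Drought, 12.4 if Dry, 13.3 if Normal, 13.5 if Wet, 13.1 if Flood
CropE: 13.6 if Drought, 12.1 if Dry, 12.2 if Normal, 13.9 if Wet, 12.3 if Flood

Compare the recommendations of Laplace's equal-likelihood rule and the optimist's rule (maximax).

Row averages: CropH=12.36, CropG=12.46, CropD=13.06, CropE=12.82
Highest average = 13.06 → CropD.
Row maxima: CropH=13.0, CropG=13.4, CropD=13.5, CropE=13.9
Best best-case = 13.9 → CropE.

laplace → CropD; maximax → CropE (disagree)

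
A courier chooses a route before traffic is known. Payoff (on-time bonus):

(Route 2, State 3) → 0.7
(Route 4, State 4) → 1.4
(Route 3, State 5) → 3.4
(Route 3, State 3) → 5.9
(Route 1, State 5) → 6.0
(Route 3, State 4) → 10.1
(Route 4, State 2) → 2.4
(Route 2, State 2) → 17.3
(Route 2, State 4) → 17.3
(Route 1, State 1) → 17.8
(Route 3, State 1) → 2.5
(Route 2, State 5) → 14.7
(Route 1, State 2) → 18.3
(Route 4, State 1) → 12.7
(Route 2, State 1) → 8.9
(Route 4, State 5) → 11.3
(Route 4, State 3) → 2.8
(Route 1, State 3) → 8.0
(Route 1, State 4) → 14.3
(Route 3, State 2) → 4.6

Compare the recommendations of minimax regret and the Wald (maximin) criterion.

Column bests: State 1=17.8, State 2=18.3, State 3=8.0, State 4=17.3, State 5=14.7.
Route 1 regrets: 0.0, 0.0, 0.0, 3.0, 8.7 → max 8.7
Route 2 regrets: 8.9, 1.0, 7.3, 0.0, 0.0 → max 8.9
Route 3 regrets: 15.3, 13.7, 2.1, 7.2, 11.3 → max 15.3
Route 4 regrets: 5.1, 15.9, 5.2, 15.9, 3.4 → max 15.9
Smallest max regret = 8.7 → Route 1.
Row minima: Route 1=6.0, Route 2=0.7, Route 3=2.5, Route 4=1.4
Best worst-case = 6.0 → Route 1.

minimax regret → Route 1; maximin → Route 1 (agree)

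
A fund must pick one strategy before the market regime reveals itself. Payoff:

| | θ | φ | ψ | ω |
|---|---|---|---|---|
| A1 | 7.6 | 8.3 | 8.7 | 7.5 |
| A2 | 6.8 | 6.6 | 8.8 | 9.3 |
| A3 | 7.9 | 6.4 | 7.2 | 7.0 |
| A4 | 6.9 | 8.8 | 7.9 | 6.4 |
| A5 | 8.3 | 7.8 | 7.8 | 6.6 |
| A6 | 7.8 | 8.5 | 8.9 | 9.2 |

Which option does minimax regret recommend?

Column bests: θ=8.3, φ=8.8, ψ=8.9, ω=9.3.
A1 regrets: 0.7, 0.5, 0.2, 1.8 → max 1.8
A2 regrets: 1.5, 2.2, 0.1, 0.0 → max 2.2
A3 regrets: 0.4, 2.4, 1.7, 2.3 → max 2.4
A4 regrets: 1.4, 0.0, 1.0, 2.9 → max 2.9
A5 regrets: 0.0, 1.0, 1.1, 2.7 → max 2.7
A6 regrets: 0.5, 0.3, 0.0, 0.1 → max 0.5
Smallest max regret = 0.5 → A6.

A6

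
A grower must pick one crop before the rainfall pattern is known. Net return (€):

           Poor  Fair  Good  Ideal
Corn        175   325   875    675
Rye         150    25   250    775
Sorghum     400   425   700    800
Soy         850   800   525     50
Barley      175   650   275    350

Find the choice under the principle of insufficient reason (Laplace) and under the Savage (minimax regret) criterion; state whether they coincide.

laplace → Sorghum; minimax regret → Sorghum (agree)

Row averages: Corn=512.5, Rye=300, Sorghum=581.25, Soy=556.25, Barley=362.5
Highest average = 581.25 → Sorghum.
Column bests: Poor=850, Fair=800, Good=875, Ideal=800.
Corn regrets: 675, 475, 0, 125 → max 675
Rye regrets: 700, 775, 625, 25 → max 775
Sorghum regrets: 450, 375, 175, 0 → max 450
Soy regrets: 0, 0, 350, 750 → max 750
Barley regrets: 675, 150, 600, 450 → max 675
Smallest max regret = 450 → Sorghum.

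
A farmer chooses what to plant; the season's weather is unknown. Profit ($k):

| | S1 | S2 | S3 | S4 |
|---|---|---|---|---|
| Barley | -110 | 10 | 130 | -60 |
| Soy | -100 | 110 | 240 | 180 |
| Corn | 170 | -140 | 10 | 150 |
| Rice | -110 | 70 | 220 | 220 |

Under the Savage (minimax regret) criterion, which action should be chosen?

Column bests: S1=170, S2=110, S3=240, S4=220.
Barley regrets: 280, 100, 110, 280 → max 280
Soy regrets: 270, 0, 0, 40 → max 270
Corn regrets: 0, 250, 230, 70 → max 250
Rice regrets: 280, 40, 20, 0 → max 280
Smallest max regret = 250 → Corn.

Corn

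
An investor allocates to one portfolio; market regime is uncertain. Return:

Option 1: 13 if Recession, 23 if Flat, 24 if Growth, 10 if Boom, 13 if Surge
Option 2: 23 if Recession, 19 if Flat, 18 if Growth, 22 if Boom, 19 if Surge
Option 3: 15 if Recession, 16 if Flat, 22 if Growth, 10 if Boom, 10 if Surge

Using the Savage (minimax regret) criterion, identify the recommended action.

Option 2

Column bests: Recession=23, Flat=23, Growth=24, Boom=22, Surge=19.
Option 1 regrets: 10, 0, 0, 12, 6 → max 12
Option 2 regrets: 0, 4, 6, 0, 0 → max 6
Option 3 regrets: 8, 7, 2, 12, 9 → max 12
Smallest max regret = 6 → Option 2.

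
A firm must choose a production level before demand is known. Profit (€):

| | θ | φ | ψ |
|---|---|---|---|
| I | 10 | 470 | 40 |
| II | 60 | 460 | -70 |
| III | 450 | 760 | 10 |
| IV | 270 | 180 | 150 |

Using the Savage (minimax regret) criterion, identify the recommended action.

Column bests: θ=450, φ=760, ψ=150.
I regrets: 440, 290, 110 → max 440
II regrets: 390, 300, 220 → max 390
III regrets: 0, 0, 140 → max 140
IV regrets: 180, 580, 0 → max 580
Smallest max regret = 140 → III.

III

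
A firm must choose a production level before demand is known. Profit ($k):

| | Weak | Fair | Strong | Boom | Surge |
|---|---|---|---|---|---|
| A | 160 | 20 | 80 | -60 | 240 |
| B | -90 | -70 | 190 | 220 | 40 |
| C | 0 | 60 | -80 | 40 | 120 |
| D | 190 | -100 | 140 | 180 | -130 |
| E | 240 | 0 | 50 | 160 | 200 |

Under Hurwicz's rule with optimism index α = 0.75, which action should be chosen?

A: 0.75·240 + 0.25·(-60) = 165
B: 0.75·220 + 0.25·(-90) = 142.5
C: 0.75·120 + 0.25·(-80) = 70
D: 0.75·190 + 0.25·(-130) = 110
E: 0.75·240 + 0.25·0 = 180
Highest Hurwicz score = 180 → E.

E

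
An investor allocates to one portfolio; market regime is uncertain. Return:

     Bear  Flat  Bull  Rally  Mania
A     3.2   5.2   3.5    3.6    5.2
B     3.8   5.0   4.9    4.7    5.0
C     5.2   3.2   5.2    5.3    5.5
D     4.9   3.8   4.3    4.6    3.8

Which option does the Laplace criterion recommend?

C

Row averages: A=4.14, B=4.68, C=4.88, D=4.28
Highest average = 4.88 → C.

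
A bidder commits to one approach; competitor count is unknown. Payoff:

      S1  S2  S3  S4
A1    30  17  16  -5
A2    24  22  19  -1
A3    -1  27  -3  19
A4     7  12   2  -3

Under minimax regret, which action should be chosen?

Column bests: S1=30, S2=27, S3=19, S4=19.
A1 regrets: 0, 10, 3, 24 → max 24
A2 regrets: 6, 5, 0, 20 → max 20
A3 regrets: 31, 0, 22, 0 → max 31
A4 regrets: 23, 15, 17, 22 → max 23
Smallest max regret = 20 → A2.

A2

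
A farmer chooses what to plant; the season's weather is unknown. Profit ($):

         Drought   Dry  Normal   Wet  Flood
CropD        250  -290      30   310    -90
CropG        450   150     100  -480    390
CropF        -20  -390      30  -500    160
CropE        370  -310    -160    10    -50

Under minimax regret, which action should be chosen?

Column bests: Drought=450, Dry=150, Normal=100, Wet=310, Flood=390.
CropD regrets: 200, 440, 70, 0, 480 → max 480
CropG regrets: 0, 0, 0, 790, 0 → max 790
CropF regrets: 470, 540, 70, 810, 230 → max 810
CropE regrets: 80, 460, 260, 300, 440 → max 460
Smallest max regret = 460 → CropE.

CropE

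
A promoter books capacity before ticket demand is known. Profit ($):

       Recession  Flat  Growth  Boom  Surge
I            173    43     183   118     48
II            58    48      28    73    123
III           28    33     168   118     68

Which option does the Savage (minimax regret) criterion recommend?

I

Column bests: Recession=173, Flat=48, Growth=183, Boom=118, Surge=123.
I regrets: 0, 5, 0, 0, 75 → max 75
II regrets: 115, 0, 155, 45, 0 → max 155
III regrets: 145, 15, 15, 0, 55 → max 145
Smallest max regret = 75 → I.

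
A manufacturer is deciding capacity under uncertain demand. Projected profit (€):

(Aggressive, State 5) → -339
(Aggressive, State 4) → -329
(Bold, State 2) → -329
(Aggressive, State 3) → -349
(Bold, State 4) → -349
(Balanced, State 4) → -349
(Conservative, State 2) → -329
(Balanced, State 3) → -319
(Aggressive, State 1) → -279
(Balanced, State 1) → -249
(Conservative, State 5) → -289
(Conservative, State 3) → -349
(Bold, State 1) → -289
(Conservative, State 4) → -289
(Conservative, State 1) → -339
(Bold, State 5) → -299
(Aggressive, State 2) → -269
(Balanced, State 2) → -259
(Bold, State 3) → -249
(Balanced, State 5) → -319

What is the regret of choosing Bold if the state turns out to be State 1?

40

Best payoff under State 1 is -249.
Regret = -249 − (-289) = 40.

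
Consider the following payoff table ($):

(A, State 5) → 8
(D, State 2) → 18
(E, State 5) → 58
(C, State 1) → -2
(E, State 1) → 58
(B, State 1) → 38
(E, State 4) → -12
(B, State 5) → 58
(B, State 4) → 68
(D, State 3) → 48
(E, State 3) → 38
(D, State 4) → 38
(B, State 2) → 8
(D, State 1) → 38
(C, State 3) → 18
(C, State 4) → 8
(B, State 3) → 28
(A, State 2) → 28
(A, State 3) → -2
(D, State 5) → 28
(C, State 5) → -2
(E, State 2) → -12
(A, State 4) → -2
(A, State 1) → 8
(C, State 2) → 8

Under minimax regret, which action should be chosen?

B

Column bests: State 1=58, State 2=28, State 3=48, State 4=68, State 5=58.
A regrets: 50, 0, 50, 70, 50 → max 70
B regrets: 20, 20, 20, 0, 0 → max 20
C regrets: 60, 20, 30, 60, 60 → max 60
D regrets: 20, 10, 0, 30, 30 → max 30
E regrets: 0, 40, 10, 80, 0 → max 80
Smallest max regret = 20 → B.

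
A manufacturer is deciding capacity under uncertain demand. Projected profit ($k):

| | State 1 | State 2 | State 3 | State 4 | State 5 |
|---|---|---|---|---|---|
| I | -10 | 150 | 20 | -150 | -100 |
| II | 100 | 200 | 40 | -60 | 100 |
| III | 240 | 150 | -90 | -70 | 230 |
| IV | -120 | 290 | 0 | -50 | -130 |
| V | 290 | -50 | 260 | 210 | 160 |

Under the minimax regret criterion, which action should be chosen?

II

Column bests: State 1=290, State 2=290, State 3=260, State 4=210, State 5=230.
I regrets: 300, 140, 240, 360, 330 → max 360
II regrets: 190, 90, 220, 270, 130 → max 270
III regrets: 50, 140, 350, 280, 0 → max 350
IV regrets: 410, 0, 260, 260, 360 → max 410
V regrets: 0, 340, 0, 0, 70 → max 340
Smallest max regret = 270 → II.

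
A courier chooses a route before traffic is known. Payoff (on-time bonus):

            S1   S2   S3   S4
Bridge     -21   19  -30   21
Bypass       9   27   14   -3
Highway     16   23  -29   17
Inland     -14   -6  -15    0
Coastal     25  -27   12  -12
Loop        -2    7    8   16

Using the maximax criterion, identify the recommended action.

Row maxima: Bridge=21, Bypass=27, Highway=23, Inland=0, Coastal=25, Loop=16
Best best-case = 27 → Bypass.

Bypass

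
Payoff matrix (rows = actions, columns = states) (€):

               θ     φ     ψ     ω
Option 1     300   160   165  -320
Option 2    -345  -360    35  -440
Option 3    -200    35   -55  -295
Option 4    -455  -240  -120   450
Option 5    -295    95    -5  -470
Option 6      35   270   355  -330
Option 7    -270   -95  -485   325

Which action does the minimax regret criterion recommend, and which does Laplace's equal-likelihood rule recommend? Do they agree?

Column bests: θ=300, φ=270, ψ=355, ω=450.
Option 1 regrets: 0, 110, 190, 770 → max 770
Option 2 regrets: 645, 630, 320, 890 → max 890
Option 3 regrets: 500, 235, 410, 745 → max 745
Option 4 regrets: 755, 510, 475, 0 → max 755
Option 5 regrets: 595, 175, 360, 920 → max 920
Option 6 regrets: 265, 0, 0, 780 → max 780
Option 7 regrets: 570, 365, 840, 125 → max 840
Smallest max regret = 745 → Option 3.
Row averages: Option 1=76.25, Option 2=-277.5, Option 3=-128.75, Option 4=-91.25, Option 5=-168.75, Option 6=82.5, Option 7=-131.25
Highest average = 82.5 → Option 6.

minimax regret → Option 3; laplace → Option 6 (disagree)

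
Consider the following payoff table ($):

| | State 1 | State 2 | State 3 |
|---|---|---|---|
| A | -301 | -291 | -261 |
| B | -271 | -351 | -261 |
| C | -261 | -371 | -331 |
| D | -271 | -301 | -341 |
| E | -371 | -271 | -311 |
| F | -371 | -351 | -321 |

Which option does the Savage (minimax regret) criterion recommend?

A

Column bests: State 1=-261, State 2=-271, State 3=-261.
A regrets: 40, 20, 0 → max 40
B regrets: 10, 80, 0 → max 80
C regrets: 0, 100, 70 → max 100
D regrets: 10, 30, 80 → max 80
E regrets: 110, 0, 50 → max 110
F regrets: 110, 80, 60 → max 110
Smallest max regret = 40 → A.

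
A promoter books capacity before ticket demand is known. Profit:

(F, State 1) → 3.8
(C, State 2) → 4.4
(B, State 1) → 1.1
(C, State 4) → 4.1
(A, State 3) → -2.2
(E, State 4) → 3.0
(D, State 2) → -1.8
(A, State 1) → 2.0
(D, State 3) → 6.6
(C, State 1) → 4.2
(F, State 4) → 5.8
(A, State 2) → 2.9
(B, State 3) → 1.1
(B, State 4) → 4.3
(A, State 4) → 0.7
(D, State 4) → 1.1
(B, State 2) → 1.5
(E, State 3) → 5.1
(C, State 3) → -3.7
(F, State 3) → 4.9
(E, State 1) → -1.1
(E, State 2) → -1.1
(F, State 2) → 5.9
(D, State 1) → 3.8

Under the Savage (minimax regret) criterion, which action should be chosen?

F

Column bests: State 1=4.2, State 2=5.9, State 3=6.6, State 4=5.8.
A regrets: 2.2, 3.0, 8.8, 5.1 → max 8.8
B regrets: 3.1, 4.4, 5.5, 1.5 → max 5.5
C regrets: 0.0, 1.5, 10.3, 1.7 → max 10.3
D regrets: 0.4, 7.7, 0.0, 4.7 → max 7.7
E regrets: 5.3, 7.0, 1.5, 2.8 → max 7.0
F regrets: 0.4, 0.0, 1.7, 0.0 → max 1.7
Smallest max regret = 1.7 → F.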